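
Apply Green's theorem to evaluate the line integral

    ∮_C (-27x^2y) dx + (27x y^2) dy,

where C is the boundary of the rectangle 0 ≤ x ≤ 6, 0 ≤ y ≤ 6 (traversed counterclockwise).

Green's theorem converts the closed line integral into a double integral over the enclosed region D:

    ∮_C P dx + Q dy = ∬_D (∂Q/∂x - ∂P/∂y) dA.

Here P = -27x^2y, Q = 27x y^2, so

    ∂Q/∂x = 27y^2,    ∂P/∂y = -27x^2,
    ∂Q/∂x - ∂P/∂y = 27x^2 + 27y^2.

D is the region 0 ≤ x ≤ 6, 0 ≤ y ≤ 6. Evaluating the double integral:

    ∬_D (27x^2 + 27y^2) dA = ∫_0^{6} ∫_0^{6} (27x^2 + 27y^2) dy dx.

Inner (y from 0 to 6): 162x^2 + 1944.
Outer (x from 0 to 6): 23328.

Therefore ∮_C P dx + Q dy = 23328.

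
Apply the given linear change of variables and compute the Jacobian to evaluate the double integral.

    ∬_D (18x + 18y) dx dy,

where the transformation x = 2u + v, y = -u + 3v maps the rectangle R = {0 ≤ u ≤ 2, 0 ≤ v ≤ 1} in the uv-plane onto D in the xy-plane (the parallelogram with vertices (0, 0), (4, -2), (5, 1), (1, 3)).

Compute the Jacobian determinant of (x, y) with respect to (u, v):

    ∂(x,y)/∂(u,v) = | 2  1 | = (2)(3) - (1)(-1) = 7.
                   | -1  3 |

Its absolute value is |J| = 7 (the area scaling factor).

Substituting x = 2u + v, y = -u + 3v into the integrand,

    18x + 18y → 18u + 72v,

so the integral becomes

    ∬_R (18u + 72v) · |J| du dv = ∫_0^2 ∫_0^1 (126u + 504v) dv du.

Inner (v): 126u + 252.
Outer (u): 756.

Therefore ∬_D (18x + 18y) dx dy = 756.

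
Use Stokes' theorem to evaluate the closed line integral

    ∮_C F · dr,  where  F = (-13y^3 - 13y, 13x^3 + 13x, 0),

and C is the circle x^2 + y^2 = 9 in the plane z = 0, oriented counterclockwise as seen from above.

Let S be the flat disk x^2 + y^2 ≤ 9 in the plane z = 0, with upward unit normal n̂ = ẑ. By Stokes' theorem,

    ∮_C F · dr = ∬_S (∇ × F) · n̂ dS = ∬_D (curl F)_z dA,

where D is the disk x^2 + y^2 ≤ 9.

Compute the curl of F = (-13y^3 - 13y, 13x^3 + 13x, 0):
    (∇ × F)_x = ∂F_z/∂y - ∂F_y/∂z = 0,
    (∇ × F)_y = ∂F_x/∂z - ∂F_z/∂x = 0,
    (∇ × F)_z = ∂F_y/∂x - ∂F_x/∂y = 39x^2 + 39y^2 + 26.

On z = 0, (curl F)_z = 39x^2 + 39y^2 + 26.

Convert to polar (x = r cos θ, y = r sin θ, dA = r dr dθ); the integrand becomes 39r^2 + 26, so

    ∬_D (curl F)_z dA = ∫_0^{2π} ∫_0^{3} (39r^2 + 26) · r dr dθ.

Inner (r from 0 to 3): 3627/4.
Outer (θ from 0 to 2π): 3627π/2.

Therefore ∮_C F · dr = 3627π/2.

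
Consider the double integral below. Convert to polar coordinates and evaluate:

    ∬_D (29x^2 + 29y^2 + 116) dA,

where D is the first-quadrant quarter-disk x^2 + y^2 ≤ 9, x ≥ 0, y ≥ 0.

The region D is 0 ≤ r ≤ 3, 0 ≤ θ ≤ π/2 in polar coordinates, where x = r cos(θ), y = r sin(θ), and dA = r dr dθ.

Under the substitution, the integrand becomes 29r^2 + 116, so

    ∬_D (29x^2 + 29y^2 + 116) dA = ∫_{0}^{π/2} ∫_{0}^{3} (29r^2 + 116) · r dr dθ.

Inner integral (in r): ∫_{0}^{3} (29r^2 + 116) · r dr = 4437/4.

Outer integral (in θ): ∫_{0}^{π/2} (4437/4) dθ = 4437π/8.

Therefore ∬_D (29x^2 + 29y^2 + 116) dA = 4437π/8.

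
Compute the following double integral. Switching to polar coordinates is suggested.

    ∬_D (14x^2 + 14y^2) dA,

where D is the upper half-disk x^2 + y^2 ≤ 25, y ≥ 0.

The region D is 0 ≤ r ≤ 5, 0 ≤ θ ≤ π in polar coordinates, where x = r cos(θ), y = r sin(θ), and dA = r dr dθ.

Under the substitution, the integrand becomes 14r^2, so

    ∬_D (14x^2 + 14y^2) dA = ∫_{0}^{π} ∫_{0}^{5} (14r^2) · r dr dθ.

Inner integral (in r): ∫_{0}^{5} (14r^2) · r dr = 4375/2.

Outer integral (in θ): ∫_{0}^{π} (4375/2) dθ = 4375π/2.

Therefore ∬_D (14x^2 + 14y^2) dA = 4375π/2.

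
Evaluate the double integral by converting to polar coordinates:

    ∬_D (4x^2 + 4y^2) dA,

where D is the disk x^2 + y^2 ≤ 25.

The region D is 0 ≤ r ≤ 5, 0 ≤ θ ≤ 2π in polar coordinates, where x = r cos(θ), y = r sin(θ), and dA = r dr dθ.

Under the substitution, the integrand becomes 4r^2, so

    ∬_D (4x^2 + 4y^2) dA = ∫_{0}^{2π} ∫_{0}^{5} (4r^2) · r dr dθ.

Inner integral (in r): ∫_{0}^{5} (4r^2) · r dr = 625.

Outer integral (in θ): ∫_{0}^{2π} (625) dθ = 1250π.

Therefore ∬_D (4x^2 + 4y^2) dA = 1250π.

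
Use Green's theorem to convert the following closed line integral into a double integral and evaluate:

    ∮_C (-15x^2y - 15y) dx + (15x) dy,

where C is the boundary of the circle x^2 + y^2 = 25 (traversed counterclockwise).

Green's theorem converts the closed line integral into a double integral over the enclosed region D:

    ∮_C P dx + Q dy = ∬_D (∂Q/∂x - ∂P/∂y) dA.

Here P = -15x^2y - 15y, Q = 15x, so

    ∂Q/∂x = 15,    ∂P/∂y = -15x^2 - 15,
    ∂Q/∂x - ∂P/∂y = 15x^2 + 30.

D is the region x^2 + y^2 ≤ 25. Evaluating the double integral:

In polar coordinates (x = r cos θ, y = r sin θ, dA = r dr dθ) the integrand becomes 15r^2cos(θ)^2 + 30, so

    ∬_D (15x^2 + 30) dA = ∫_0^{2π} ∫_0^{5} (15r^2cos(θ)^2 + 30) · r dr dθ.

Inner (r from 0 to 5): 9375cos(θ)^2/4 + 375.
Outer (θ from 0 to 2π): 12375π/4.

Therefore ∮_C P dx + Q dy = 12375π/4.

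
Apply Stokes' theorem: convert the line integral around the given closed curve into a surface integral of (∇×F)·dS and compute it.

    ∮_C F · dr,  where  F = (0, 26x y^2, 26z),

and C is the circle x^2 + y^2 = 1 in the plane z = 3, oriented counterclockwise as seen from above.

Let S be the flat disk x^2 + y^2 ≤ 1 in the plane z = 3, with upward unit normal n̂ = ẑ. By Stokes' theorem,

    ∮_C F · dr = ∬_S (∇ × F) · n̂ dS = ∬_D (curl F)_z dA,

where D is the disk x^2 + y^2 ≤ 1.

Compute the curl of F = (0, 26x y^2, 26z):
    (∇ × F)_x = ∂F_z/∂y - ∂F_y/∂z = 0,
    (∇ × F)_y = ∂F_x/∂z - ∂F_z/∂x = 0,
    (∇ × F)_z = ∂F_y/∂x - ∂F_x/∂y = 26y^2.

On z = 3, (curl F)_z = 26y^2.

Convert to polar (x = r cos θ, y = r sin θ, dA = r dr dθ); the integrand becomes 26r^2sin(θ)^2, so

    ∬_D (curl F)_z dA = ∫_0^{2π} ∫_0^{1} (26r^2sin(θ)^2) · r dr dθ.

Inner (r from 0 to 1): 13sin(θ)^2/2.
Outer (θ from 0 to 2π): 13π/2.

Therefore ∮_C F · dr = 13π/2.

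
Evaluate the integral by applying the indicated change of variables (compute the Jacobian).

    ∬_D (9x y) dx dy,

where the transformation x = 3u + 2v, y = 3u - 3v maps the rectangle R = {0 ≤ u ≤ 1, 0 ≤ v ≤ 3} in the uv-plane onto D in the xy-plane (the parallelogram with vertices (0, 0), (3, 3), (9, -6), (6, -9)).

Compute the Jacobian determinant of (x, y) with respect to (u, v):

    ∂(x,y)/∂(u,v) = | 3  2 | = (3)(-3) - (2)(3) = -15.
                   | 3  -3 |

Its absolute value is |J| = 15 (the area scaling factor).

Substituting x = 3u + 2v, y = 3u - 3v into the integrand,

    9x y → 81u^2 - 27u v - 54v^2,

so the integral becomes

    ∬_R (81u^2 - 27u v - 54v^2) · |J| du dv = ∫_0^1 ∫_0^3 (1215u^2 - 405u v - 810v^2) dv du.

Inner (v): 3645u^2 - 3645u/2 - 7290.
Outer (u): -27945/4.

Therefore ∬_D (9x y) dx dy = -27945/4.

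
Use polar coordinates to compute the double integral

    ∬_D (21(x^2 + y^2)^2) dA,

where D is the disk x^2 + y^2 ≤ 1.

The region D is 0 ≤ r ≤ 1, 0 ≤ θ ≤ 2π in polar coordinates, where x = r cos(θ), y = r sin(θ), and dA = r dr dθ.

Under the substitution, the integrand becomes 21r^4, so

    ∬_D (21(x^2 + y^2)^2) dA = ∫_{0}^{2π} ∫_{0}^{1} (21r^4) · r dr dθ.

Inner integral (in r): ∫_{0}^{1} (21r^4) · r dr = 7/2.

Outer integral (in θ): ∫_{0}^{2π} (7/2) dθ = 7π.

Therefore ∬_D (21(x^2 + y^2)^2) dA = 7π.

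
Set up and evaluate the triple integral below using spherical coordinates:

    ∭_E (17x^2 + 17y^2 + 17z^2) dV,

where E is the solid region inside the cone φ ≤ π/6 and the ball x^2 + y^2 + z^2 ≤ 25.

In spherical coordinates, x = ρ sin(φ) cos(θ), y = ρ sin(φ) sin(θ), z = ρ cos(φ), and dV = ρ^2 sin(φ) dρ dφ dθ.

The integrand becomes 17ρ^2, so

    ∭_E (17x^2 + 17y^2 + 17z^2) dV = ∫_{0}^{2π} ∫_{0}^{π/6} ∫_{0}^{5} (17ρ^2) · ρ^2 sin(φ) dρ dφ dθ.

Inner (ρ): 10625sin(φ).
Middle (φ): 10625 - 10625sqrt(3)/2.
Outer (θ): 10625π (2 - sqrt(3)).

Therefore the triple integral equals 10625π (2 - sqrt(3)).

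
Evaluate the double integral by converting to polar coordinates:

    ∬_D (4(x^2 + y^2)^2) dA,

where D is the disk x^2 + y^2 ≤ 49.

The region D is 0 ≤ r ≤ 7, 0 ≤ θ ≤ 2π in polar coordinates, where x = r cos(θ), y = r sin(θ), and dA = r dr dθ.

Under the substitution, the integrand becomes 4r^4, so

    ∬_D (4(x^2 + y^2)^2) dA = ∫_{0}^{2π} ∫_{0}^{7} (4r^4) · r dr dθ.

Inner integral (in r): ∫_{0}^{7} (4r^4) · r dr = 235298/3.

Outer integral (in θ): ∫_{0}^{2π} (235298/3) dθ = 470596π/3.

Therefore ∬_D (4(x^2 + y^2)^2) dA = 470596π/3.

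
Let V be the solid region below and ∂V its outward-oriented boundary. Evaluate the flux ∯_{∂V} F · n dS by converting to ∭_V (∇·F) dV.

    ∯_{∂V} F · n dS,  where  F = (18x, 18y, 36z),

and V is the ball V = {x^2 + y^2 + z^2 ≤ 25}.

By the divergence theorem,

    ∯_{∂V} F · n dS = ∭_V (∇ · F) dV.

Compute the divergence:
    ∇ · F = ∂F_x/∂x + ∂F_y/∂y + ∂F_z/∂z = 18 + 18 + 36 = 72.

In spherical coordinates, x = ρ sin(φ) cos(θ), y = ρ sin(φ) sin(θ), z = ρ cos(φ), dV = ρ^2 sin(φ) dρ dφ dθ, with 0 ≤ ρ ≤ 5, 0 ≤ φ ≤ π, 0 ≤ θ ≤ 2π.

The integrand, after substitution and multiplying by the volume element, becomes (72) · ρ^2 sin(φ), so

    ∭_V (∇·F) dV = ∫_0^{2π} ∫_0^{π} ∫_0^{5} (72) · ρ^2 sin(φ) dρ dφ dθ.

Inner (ρ from 0 to 5): 3000sin(φ).
Middle (φ from 0 to π): 6000.
Outer (θ from 0 to 2π): 12000π.

Therefore ∯_{∂V} F · n dS = 12000π.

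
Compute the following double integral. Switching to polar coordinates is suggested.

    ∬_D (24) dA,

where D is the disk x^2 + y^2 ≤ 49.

The region D is 0 ≤ r ≤ 7, 0 ≤ θ ≤ 2π in polar coordinates, where x = r cos(θ), y = r sin(θ), and dA = r dr dθ.

Under the substitution, the integrand becomes 24, so

    ∬_D (24) dA = ∫_{0}^{2π} ∫_{0}^{7} (24) · r dr dθ.

Inner integral (in r): ∫_{0}^{7} (24) · r dr = 588.

Outer integral (in θ): ∫_{0}^{2π} (588) dθ = 1176π.

Therefore ∬_D (24) dA = 1176π.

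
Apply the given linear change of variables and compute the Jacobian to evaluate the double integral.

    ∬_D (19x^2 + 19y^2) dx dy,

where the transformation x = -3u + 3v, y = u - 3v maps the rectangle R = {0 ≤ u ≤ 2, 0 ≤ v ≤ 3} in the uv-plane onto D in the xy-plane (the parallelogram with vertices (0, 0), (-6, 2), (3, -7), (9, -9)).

Compute the Jacobian determinant of (x, y) with respect to (u, v):

    ∂(x,y)/∂(u,v) = | -3  3 | = (-3)(-3) - (3)(1) = 6.
                   | 1  -3 |

Its absolute value is |J| = 6 (the area scaling factor).

Substituting x = -3u + 3v, y = u - 3v into the integrand,

    19x^2 + 19y^2 → 190u^2 - 456u v + 342v^2,

so the integral becomes

    ∬_R (190u^2 - 456u v + 342v^2) · |J| du dv = ∫_0^2 ∫_0^3 (1140u^2 - 2736u v + 2052v^2) dv du.

Inner (v): 3420u^2 - 12312u + 18468.
Outer (u): 21432.

Therefore ∬_D (19x^2 + 19y^2) dx dy = 21432.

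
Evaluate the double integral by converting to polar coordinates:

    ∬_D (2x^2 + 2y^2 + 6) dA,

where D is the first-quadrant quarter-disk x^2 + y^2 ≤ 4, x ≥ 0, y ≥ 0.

The region D is 0 ≤ r ≤ 2, 0 ≤ θ ≤ π/2 in polar coordinates, where x = r cos(θ), y = r sin(θ), and dA = r dr dθ.

Under the substitution, the integrand becomes 2r^2 + 6, so

    ∬_D (2x^2 + 2y^2 + 6) dA = ∫_{0}^{π/2} ∫_{0}^{2} (2r^2 + 6) · r dr dθ.

Inner integral (in r): ∫_{0}^{2} (2r^2 + 6) · r dr = 20.

Outer integral (in θ): ∫_{0}^{π/2} (20) dθ = 10π.

Therefore ∬_D (2x^2 + 2y^2 + 6) dA = 10π.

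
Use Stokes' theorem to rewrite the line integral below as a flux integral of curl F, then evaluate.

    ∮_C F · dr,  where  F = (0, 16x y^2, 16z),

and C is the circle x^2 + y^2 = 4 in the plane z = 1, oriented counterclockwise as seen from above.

Let S be the flat disk x^2 + y^2 ≤ 4 in the plane z = 1, with upward unit normal n̂ = ẑ. By Stokes' theorem,

    ∮_C F · dr = ∬_S (∇ × F) · n̂ dS = ∬_D (curl F)_z dA,

where D is the disk x^2 + y^2 ≤ 4.

Compute the curl of F = (0, 16x y^2, 16z):
    (∇ × F)_x = ∂F_z/∂y - ∂F_y/∂z = 0,
    (∇ × F)_y = ∂F_x/∂z - ∂F_z/∂x = 0,
    (∇ × F)_z = ∂F_y/∂x - ∂F_x/∂y = 16y^2.

On z = 1, (curl F)_z = 16y^2.

Convert to polar (x = r cos θ, y = r sin θ, dA = r dr dθ); the integrand becomes 16r^2sin(θ)^2, so

    ∬_D (curl F)_z dA = ∫_0^{2π} ∫_0^{2} (16r^2sin(θ)^2) · r dr dθ.

Inner (r from 0 to 2): 64sin(θ)^2.
Outer (θ from 0 to 2π): 64π.

Therefore ∮_C F · dr = 64π.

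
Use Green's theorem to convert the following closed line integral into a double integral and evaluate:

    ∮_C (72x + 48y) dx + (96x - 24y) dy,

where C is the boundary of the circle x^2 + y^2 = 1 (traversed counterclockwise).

Green's theorem converts the closed line integral into a double integral over the enclosed region D:

    ∮_C P dx + Q dy = ∬_D (∂Q/∂x - ∂P/∂y) dA.

Here P = 72x + 48y, Q = 96x - 24y, so

    ∂Q/∂x = 96,    ∂P/∂y = 48,
    ∂Q/∂x - ∂P/∂y = 48.

D is the region x^2 + y^2 ≤ 1. Evaluating the double integral:

In polar coordinates (x = r cos θ, y = r sin θ, dA = r dr dθ) the integrand becomes 48, so

    ∬_D (48) dA = ∫_0^{2π} ∫_0^{1} (48) · r dr dθ.

Inner (r from 0 to 1): 24.
Outer (θ from 0 to 2π): 48π.

Therefore ∮_C P dx + Q dy = 48π.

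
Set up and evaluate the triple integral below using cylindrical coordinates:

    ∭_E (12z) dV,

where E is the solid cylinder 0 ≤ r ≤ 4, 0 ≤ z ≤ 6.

In cylindrical coordinates, x = r cos(θ), y = r sin(θ), z = z, and dV = r dr dθ dz.

The integrand becomes 12z, so

    ∭_E (12z) dV = ∫_{0}^{2π} ∫_{0}^{4} ∫_{0}^{6} (12z) · r dz dr dθ.

Inner (z): 216r.
Middle (r from 0 to 4): 1728.
Outer (θ): 3456π.

Therefore the triple integral equals 3456π.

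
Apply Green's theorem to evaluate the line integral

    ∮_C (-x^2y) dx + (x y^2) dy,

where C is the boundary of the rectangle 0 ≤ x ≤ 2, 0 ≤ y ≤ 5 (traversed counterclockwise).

Green's theorem converts the closed line integral into a double integral over the enclosed region D:

    ∮_C P dx + Q dy = ∬_D (∂Q/∂x - ∂P/∂y) dA.

Here P = -x^2y, Q = x y^2, so

    ∂Q/∂x = y^2,    ∂P/∂y = -x^2,
    ∂Q/∂x - ∂P/∂y = x^2 + y^2.

D is the region 0 ≤ x ≤ 2, 0 ≤ y ≤ 5. Evaluating the double integral:

    ∬_D (x^2 + y^2) dA = ∫_0^{2} ∫_0^{5} (x^2 + y^2) dy dx.

Inner (y from 0 to 5): 5x^2 + 125/3.
Outer (x from 0 to 2): 290/3.

Therefore ∮_C P dx + Q dy = 290/3.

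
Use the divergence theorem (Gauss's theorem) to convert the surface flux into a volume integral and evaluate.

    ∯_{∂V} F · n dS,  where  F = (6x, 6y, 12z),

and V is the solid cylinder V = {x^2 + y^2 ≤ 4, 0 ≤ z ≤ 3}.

By the divergence theorem,

    ∯_{∂V} F · n dS = ∭_V (∇ · F) dV.

Compute the divergence:
    ∇ · F = ∂F_x/∂x + ∂F_y/∂y + ∂F_z/∂z = 6 + 6 + 12 = 24.

In cylindrical coordinates, x = r cos(θ), y = r sin(θ), z = z, dV = r dr dθ dz, with 0 ≤ r ≤ 2, 0 ≤ θ ≤ 2π, 0 ≤ z ≤ 3.

The integrand, after substitution and multiplying by the volume element, becomes (24) · r, so

    ∭_V (∇·F) dV = ∫_0^{2π} ∫_0^{2} ∫_0^{3} (24) · r dz dr dθ.

Inner (z from 0 to 3): 72r.
Middle (r from 0 to 2): 144.
Outer (θ from 0 to 2π): 288π.

Therefore ∯_{∂V} F · n dS = 288π.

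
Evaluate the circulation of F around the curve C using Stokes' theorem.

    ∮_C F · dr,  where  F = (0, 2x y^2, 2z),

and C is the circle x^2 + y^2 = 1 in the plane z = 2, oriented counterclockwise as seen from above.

Let S be the flat disk x^2 + y^2 ≤ 1 in the plane z = 2, with upward unit normal n̂ = ẑ. By Stokes' theorem,

    ∮_C F · dr = ∬_S (∇ × F) · n̂ dS = ∬_D (curl F)_z dA,

where D is the disk x^2 + y^2 ≤ 1.

Compute the curl of F = (0, 2x y^2, 2z):
    (∇ × F)_x = ∂F_z/∂y - ∂F_y/∂z = 0,
    (∇ × F)_y = ∂F_x/∂z - ∂F_z/∂x = 0,
    (∇ × F)_z = ∂F_y/∂x - ∂F_x/∂y = 2y^2.

On z = 2, (curl F)_z = 2y^2.

Convert to polar (x = r cos θ, y = r sin θ, dA = r dr dθ); the integrand becomes 2r^2sin(θ)^2, so

    ∬_D (curl F)_z dA = ∫_0^{2π} ∫_0^{1} (2r^2sin(θ)^2) · r dr dθ.

Inner (r from 0 to 1): sin(θ)^2/2.
Outer (θ from 0 to 2π): π/2.

Therefore ∮_C F · dr = π/2.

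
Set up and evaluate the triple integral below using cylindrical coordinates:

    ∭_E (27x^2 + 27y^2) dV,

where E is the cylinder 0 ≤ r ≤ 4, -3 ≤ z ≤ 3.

In cylindrical coordinates, x = r cos(θ), y = r sin(θ), z = z, and dV = r dr dθ dz.

The integrand becomes 27r^2, so

    ∭_E (27x^2 + 27y^2) dV = ∫_{0}^{2π} ∫_{0}^{4} ∫_{-3}^{3} (27r^2) · r dz dr dθ.

Inner (z): 162r^3.
Middle (r from 0 to 4): 10368.
Outer (θ): 20736π.

Therefore the triple integral equals 20736π.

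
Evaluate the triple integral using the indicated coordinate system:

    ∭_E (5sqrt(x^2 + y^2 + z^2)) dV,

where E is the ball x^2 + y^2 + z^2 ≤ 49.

In spherical coordinates, x = ρ sin(φ) cos(θ), y = ρ sin(φ) sin(θ), z = ρ cos(φ), and dV = ρ^2 sin(φ) dρ dφ dθ.

The integrand becomes 5ρ, so

    ∭_E (5sqrt(x^2 + y^2 + z^2)) dV = ∫_{0}^{2π} ∫_{0}^{π} ∫_{0}^{7} (5ρ) · ρ^2 sin(φ) dρ dφ dθ.

Inner (ρ): 12005sin(φ)/4.
Middle (φ): 12005/2.
Outer (θ): 12005π.

Therefore the triple integral equals 12005π.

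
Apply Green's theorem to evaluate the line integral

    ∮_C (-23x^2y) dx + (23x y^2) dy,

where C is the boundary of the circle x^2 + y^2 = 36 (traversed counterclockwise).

Green's theorem converts the closed line integral into a double integral over the enclosed region D:

    ∮_C P dx + Q dy = ∬_D (∂Q/∂x - ∂P/∂y) dA.

Here P = -23x^2y, Q = 23x y^2, so

    ∂Q/∂x = 23y^2,    ∂P/∂y = -23x^2,
    ∂Q/∂x - ∂P/∂y = 23x^2 + 23y^2.

D is the region x^2 + y^2 ≤ 36. Evaluating the double integral:

In polar coordinates (x = r cos θ, y = r sin θ, dA = r dr dθ) the integrand becomes 23r^2, so

    ∬_D (23x^2 + 23y^2) dA = ∫_0^{2π} ∫_0^{6} (23r^2) · r dr dθ.

Inner (r from 0 to 6): 7452.
Outer (θ from 0 to 2π): 14904π.

Therefore ∮_C P dx + Q dy = 14904π.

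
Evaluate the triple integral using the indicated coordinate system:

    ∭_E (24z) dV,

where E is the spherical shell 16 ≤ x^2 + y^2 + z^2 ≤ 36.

In spherical coordinates, x = ρ sin(φ) cos(θ), y = ρ sin(φ) sin(θ), z = ρ cos(φ), and dV = ρ^2 sin(φ) dρ dφ dθ.

The integrand becomes 24ρ cos(φ), so

    ∭_E (24z) dV = ∫_{0}^{2π} ∫_{0}^{π} ∫_{4}^{6} (24ρ cos(φ)) · ρ^2 sin(φ) dρ dφ dθ.

Inner (ρ): 3120sin(2φ).
Middle (φ): 0.
Outer (θ): 0.

Therefore the triple integral equals 0.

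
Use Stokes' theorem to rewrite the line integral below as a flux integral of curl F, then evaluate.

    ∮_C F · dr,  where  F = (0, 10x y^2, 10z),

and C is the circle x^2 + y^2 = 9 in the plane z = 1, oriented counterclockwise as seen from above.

Let S be the flat disk x^2 + y^2 ≤ 9 in the plane z = 1, with upward unit normal n̂ = ẑ. By Stokes' theorem,

    ∮_C F · dr = ∬_S (∇ × F) · n̂ dS = ∬_D (curl F)_z dA,

where D is the disk x^2 + y^2 ≤ 9.

Compute the curl of F = (0, 10x y^2, 10z):
    (∇ × F)_x = ∂F_z/∂y - ∂F_y/∂z = 0,
    (∇ × F)_y = ∂F_x/∂z - ∂F_z/∂x = 0,
    (∇ × F)_z = ∂F_y/∂x - ∂F_x/∂y = 10y^2.

On z = 1, (curl F)_z = 10y^2.

Convert to polar (x = r cos θ, y = r sin θ, dA = r dr dθ); the integrand becomes 10r^2sin(θ)^2, so

    ∬_D (curl F)_z dA = ∫_0^{2π} ∫_0^{3} (10r^2sin(θ)^2) · r dr dθ.

Inner (r from 0 to 3): 405sin(θ)^2/2.
Outer (θ from 0 to 2π): 405π/2.

Therefore ∮_C F · dr = 405π/2.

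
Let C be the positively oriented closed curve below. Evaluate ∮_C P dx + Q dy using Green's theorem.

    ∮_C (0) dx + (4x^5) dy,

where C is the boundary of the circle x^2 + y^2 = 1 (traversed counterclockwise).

Green's theorem converts the closed line integral into a double integral over the enclosed region D:

    ∮_C P dx + Q dy = ∬_D (∂Q/∂x - ∂P/∂y) dA.

Here P = 0, Q = 4x^5, so

    ∂Q/∂x = 20x^4,    ∂P/∂y = 0,
    ∂Q/∂x - ∂P/∂y = 20x^4.

D is the region x^2 + y^2 ≤ 1. Evaluating the double integral:

In polar coordinates (x = r cos θ, y = r sin θ, dA = r dr dθ) the integrand becomes 20r^4cos(θ)^4, so

    ∬_D (20x^4) dA = ∫_0^{2π} ∫_0^{1} (20r^4cos(θ)^4) · r dr dθ.

Inner (r from 0 to 1): 10cos(θ)^4/3.
Outer (θ from 0 to 2π): 5π/2.

Therefore ∮_C P dx + Q dy = 5π/2.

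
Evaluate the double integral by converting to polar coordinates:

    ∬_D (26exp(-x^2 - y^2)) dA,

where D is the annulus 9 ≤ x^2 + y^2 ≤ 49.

The region D is 3 ≤ r ≤ 7, 0 ≤ θ ≤ 2π in polar coordinates, where x = r cos(θ), y = r sin(θ), and dA = r dr dθ.

Under the substitution, the integrand becomes 26exp(-r^2), so

    ∬_D (26exp(-x^2 - y^2)) dA = ∫_{0}^{2π} ∫_{3}^{7} (26exp(-r^2)) · r dr dθ.

Inner integral (in r): ∫_{3}^{7} (26exp(-r^2)) · r dr = -(13 - 13exp(40))exp(-49).

Outer integral (in θ): ∫_{0}^{2π} (-(13 - 13exp(40))exp(-49)) dθ = -26π (1 - exp(40))exp(-49).

Therefore ∬_D (26exp(-x^2 - y^2)) dA = -26π (1 - exp(40))exp(-49).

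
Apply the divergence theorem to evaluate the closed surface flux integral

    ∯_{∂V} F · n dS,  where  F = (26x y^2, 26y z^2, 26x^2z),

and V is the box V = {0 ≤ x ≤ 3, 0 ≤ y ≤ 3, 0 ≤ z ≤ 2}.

By the divergence theorem,

    ∯_{∂V} F · n dS = ∭_V (∇ · F) dV.

Compute the divergence:
    ∇ · F = ∂F_x/∂x + ∂F_y/∂y + ∂F_z/∂z = 26y^2 + 26z^2 + 26x^2 = 26x^2 + 26y^2 + 26z^2.

V is a rectangular box, so dV = dx dy dz with 0 ≤ x ≤ 3, 0 ≤ y ≤ 3, 0 ≤ z ≤ 2.

Integrate (26x^2 + 26y^2 + 26z^2) over V as an iterated integral:

    ∭_V (∇·F) dV = ∫_0^{3} ∫_0^{3} ∫_0^{2} (26x^2 + 26y^2 + 26z^2) dz dy dx.

Inner (z from 0 to 2): 52x^2 + 52y^2 + 208/3.
Middle (y from 0 to 3): 156x^2 + 676.
Outer (x from 0 to 3): 3432.

Therefore ∯_{∂V} F · n dS = 3432.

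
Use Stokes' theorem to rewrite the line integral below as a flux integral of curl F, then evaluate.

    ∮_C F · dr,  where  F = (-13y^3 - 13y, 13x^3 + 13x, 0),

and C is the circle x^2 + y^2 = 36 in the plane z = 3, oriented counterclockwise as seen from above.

Let S be the flat disk x^2 + y^2 ≤ 36 in the plane z = 3, with upward unit normal n̂ = ẑ. By Stokes' theorem,

    ∮_C F · dr = ∬_S (∇ × F) · n̂ dS = ∬_D (curl F)_z dA,

where D is the disk x^2 + y^2 ≤ 36.

Compute the curl of F = (-13y^3 - 13y, 13x^3 + 13x, 0):
    (∇ × F)_x = ∂F_z/∂y - ∂F_y/∂z = 0,
    (∇ × F)_y = ∂F_x/∂z - ∂F_z/∂x = 0,
    (∇ × F)_z = ∂F_y/∂x - ∂F_x/∂y = 39x^2 + 39y^2 + 26.

On z = 3, (curl F)_z = 39x^2 + 39y^2 + 26.

Convert to polar (x = r cos θ, y = r sin θ, dA = r dr dθ); the integrand becomes 39r^2 + 26, so

    ∬_D (curl F)_z dA = ∫_0^{2π} ∫_0^{6} (39r^2 + 26) · r dr dθ.

Inner (r from 0 to 6): 13104.
Outer (θ from 0 to 2π): 26208π.

Therefore ∮_C F · dr = 26208π.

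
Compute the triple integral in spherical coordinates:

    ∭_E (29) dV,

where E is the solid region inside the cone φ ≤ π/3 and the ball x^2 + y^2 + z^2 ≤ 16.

In spherical coordinates, x = ρ sin(φ) cos(θ), y = ρ sin(φ) sin(θ), z = ρ cos(φ), and dV = ρ^2 sin(φ) dρ dφ dθ.

The integrand becomes 29, so

    ∭_E (29) dV = ∫_{0}^{2π} ∫_{0}^{π/3} ∫_{0}^{4} (29) · ρ^2 sin(φ) dρ dφ dθ.

Inner (ρ): 1856sin(φ)/3.
Middle (φ): 928/3.
Outer (θ): 1856π/3.

Therefore the triple integral equals 1856π/3.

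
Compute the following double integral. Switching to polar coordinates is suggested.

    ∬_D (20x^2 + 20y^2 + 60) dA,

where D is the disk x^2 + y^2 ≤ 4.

The region D is 0 ≤ r ≤ 2, 0 ≤ θ ≤ 2π in polar coordinates, where x = r cos(θ), y = r sin(θ), and dA = r dr dθ.

Under the substitution, the integrand becomes 20r^2 + 60, so

    ∬_D (20x^2 + 20y^2 + 60) dA = ∫_{0}^{2π} ∫_{0}^{2} (20r^2 + 60) · r dr dθ.

Inner integral (in r): ∫_{0}^{2} (20r^2 + 60) · r dr = 200.

Outer integral (in θ): ∫_{0}^{2π} (200) dθ = 400π.

Therefore ∬_D (20x^2 + 20y^2 + 60) dA = 400π.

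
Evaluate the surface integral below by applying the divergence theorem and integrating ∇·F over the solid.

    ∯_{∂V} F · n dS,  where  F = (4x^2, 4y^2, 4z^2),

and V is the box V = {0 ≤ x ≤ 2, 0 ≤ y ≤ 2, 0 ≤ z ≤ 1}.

By the divergence theorem,

    ∯_{∂V} F · n dS = ∭_V (∇ · F) dV.

Compute the divergence:
    ∇ · F = ∂F_x/∂x + ∂F_y/∂y + ∂F_z/∂z = 8x + 8y + 8z.

V is a rectangular box, so dV = dx dy dz with 0 ≤ x ≤ 2, 0 ≤ y ≤ 2, 0 ≤ z ≤ 1.

Integrate (8x + 8y + 8z) over V as an iterated integral:

    ∭_V (∇·F) dV = ∫_0^{2} ∫_0^{2} ∫_0^{1} (8x + 8y + 8z) dz dy dx.

Inner (z from 0 to 1): 8x + 8y + 4.
Middle (y from 0 to 2): 16x + 24.
Outer (x from 0 to 2): 80.

Therefore ∯_{∂V} F · n dS = 80.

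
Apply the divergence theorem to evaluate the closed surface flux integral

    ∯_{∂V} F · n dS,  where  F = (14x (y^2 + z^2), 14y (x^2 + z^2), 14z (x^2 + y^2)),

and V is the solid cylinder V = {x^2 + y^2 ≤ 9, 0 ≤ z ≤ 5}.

By the divergence theorem,

    ∯_{∂V} F · n dS = ∭_V (∇ · F) dV.

Compute the divergence:
    ∇ · F = ∂F_x/∂x + ∂F_y/∂y + ∂F_z/∂z = 14y^2 + 14z^2 + 14x^2 + 14z^2 + 14x^2 + 14y^2 = 28x^2 + 28y^2 + 28z^2.

In cylindrical coordinates, x = r cos(θ), y = r sin(θ), z = z, dV = r dr dθ dz, with 0 ≤ r ≤ 3, 0 ≤ θ ≤ 2π, 0 ≤ z ≤ 5.

The integrand, after substitution and multiplying by the volume element, becomes (28r^2 + 28z^2) · r, so

    ∭_V (∇·F) dV = ∫_0^{2π} ∫_0^{3} ∫_0^{5} (28r^2 + 28z^2) · r dz dr dθ.

Inner (z from 0 to 5): 140r (r^2 + 25/3).
Middle (r from 0 to 3): 8085.
Outer (θ from 0 to 2π): 16170π.

Therefore ∯_{∂V} F · n dS = 16170π.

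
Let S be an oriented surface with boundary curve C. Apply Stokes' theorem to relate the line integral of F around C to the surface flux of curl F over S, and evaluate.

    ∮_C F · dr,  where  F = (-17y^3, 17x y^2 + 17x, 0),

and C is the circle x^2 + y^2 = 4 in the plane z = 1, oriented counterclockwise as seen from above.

Let S be the flat disk x^2 + y^2 ≤ 4 in the plane z = 1, with upward unit normal n̂ = ẑ. By Stokes' theorem,

    ∮_C F · dr = ∬_S (∇ × F) · n̂ dS = ∬_D (curl F)_z dA,

where D is the disk x^2 + y^2 ≤ 4.

Compute the curl of F = (-17y^3, 17x y^2 + 17x, 0):
    (∇ × F)_x = ∂F_z/∂y - ∂F_y/∂z = 0,
    (∇ × F)_y = ∂F_x/∂z - ∂F_z/∂x = 0,
    (∇ × F)_z = ∂F_y/∂x - ∂F_x/∂y = 68y^2 + 17.

On z = 1, (curl F)_z = 68y^2 + 17.

Convert to polar (x = r cos θ, y = r sin θ, dA = r dr dθ); the integrand becomes 68r^2sin(θ)^2 + 17, so

    ∬_D (curl F)_z dA = ∫_0^{2π} ∫_0^{2} (68r^2sin(θ)^2 + 17) · r dr dθ.

Inner (r from 0 to 2): 272sin(θ)^2 + 34.
Outer (θ from 0 to 2π): 340π.

Therefore ∮_C F · dr = 340π.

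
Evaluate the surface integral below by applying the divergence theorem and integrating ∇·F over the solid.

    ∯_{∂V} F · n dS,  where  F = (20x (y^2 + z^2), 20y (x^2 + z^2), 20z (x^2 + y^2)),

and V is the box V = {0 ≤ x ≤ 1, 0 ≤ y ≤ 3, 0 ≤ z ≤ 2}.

By the divergence theorem,

    ∯_{∂V} F · n dS = ∭_V (∇ · F) dV.

Compute the divergence:
    ∇ · F = ∂F_x/∂x + ∂F_y/∂y + ∂F_z/∂z = 20y^2 + 20z^2 + 20x^2 + 20z^2 + 20x^2 + 20y^2 = 40x^2 + 40y^2 + 40z^2.

V is a rectangular box, so dV = dx dy dz with 0 ≤ x ≤ 1, 0 ≤ y ≤ 3, 0 ≤ z ≤ 2.

Integrate (40x^2 + 40y^2 + 40z^2) over V as an iterated integral:

    ∭_V (∇·F) dV = ∫_0^{1} ∫_0^{3} ∫_0^{2} (40x^2 + 40y^2 + 40z^2) dz dy dx.

Inner (z from 0 to 2): 80x^2 + 80y^2 + 320/3.
Middle (y from 0 to 3): 240x^2 + 1040.
Outer (x from 0 to 1): 1120.

Therefore ∯_{∂V} F · n dS = 1120.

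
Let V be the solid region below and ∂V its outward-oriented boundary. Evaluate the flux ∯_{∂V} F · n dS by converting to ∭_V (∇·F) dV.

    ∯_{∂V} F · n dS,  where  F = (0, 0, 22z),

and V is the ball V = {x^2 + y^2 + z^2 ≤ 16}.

By the divergence theorem,

    ∯_{∂V} F · n dS = ∭_V (∇ · F) dV.

Compute the divergence:
    ∇ · F = ∂F_x/∂x + ∂F_y/∂y + ∂F_z/∂z = 0 + 0 + 22 = 22.

In spherical coordinates, x = ρ sin(φ) cos(θ), y = ρ sin(φ) sin(θ), z = ρ cos(φ), dV = ρ^2 sin(φ) dρ dφ dθ, with 0 ≤ ρ ≤ 4, 0 ≤ φ ≤ π, 0 ≤ θ ≤ 2π.

The integrand, after substitution and multiplying by the volume element, becomes (22) · ρ^2 sin(φ), so

    ∭_V (∇·F) dV = ∫_0^{2π} ∫_0^{π} ∫_0^{4} (22) · ρ^2 sin(φ) dρ dφ dθ.

Inner (ρ from 0 to 4): 1408sin(φ)/3.
Middle (φ from 0 to π): 2816/3.
Outer (θ from 0 to 2π): 5632π/3.

Therefore ∯_{∂V} F · n dS = 5632π/3.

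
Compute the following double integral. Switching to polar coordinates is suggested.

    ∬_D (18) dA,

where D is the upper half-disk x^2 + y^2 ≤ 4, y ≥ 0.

The region D is 0 ≤ r ≤ 2, 0 ≤ θ ≤ π in polar coordinates, where x = r cos(θ), y = r sin(θ), and dA = r dr dθ.

Under the substitution, the integrand becomes 18, so

    ∬_D (18) dA = ∫_{0}^{π} ∫_{0}^{2} (18) · r dr dθ.

Inner integral (in r): ∫_{0}^{2} (18) · r dr = 36.

Outer integral (in θ): ∫_{0}^{π} (36) dθ = 36π.

Therefore ∬_D (18) dA = 36π.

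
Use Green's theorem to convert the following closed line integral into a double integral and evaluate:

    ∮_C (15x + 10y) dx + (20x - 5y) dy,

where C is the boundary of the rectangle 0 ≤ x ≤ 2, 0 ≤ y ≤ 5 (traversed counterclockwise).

Green's theorem converts the closed line integral into a double integral over the enclosed region D:

    ∮_C P dx + Q dy = ∬_D (∂Q/∂x - ∂P/∂y) dA.

Here P = 15x + 10y, Q = 20x - 5y, so

    ∂Q/∂x = 20,    ∂P/∂y = 10,
    ∂Q/∂x - ∂P/∂y = 10.

D is the region 0 ≤ x ≤ 2, 0 ≤ y ≤ 5. Evaluating the double integral:

    ∬_D (10) dA = ∫_0^{2} ∫_0^{5} (10) dy dx.

Inner (y from 0 to 5): 50.
Outer (x from 0 to 2): 100.

Therefore ∮_C P dx + Q dy = 100.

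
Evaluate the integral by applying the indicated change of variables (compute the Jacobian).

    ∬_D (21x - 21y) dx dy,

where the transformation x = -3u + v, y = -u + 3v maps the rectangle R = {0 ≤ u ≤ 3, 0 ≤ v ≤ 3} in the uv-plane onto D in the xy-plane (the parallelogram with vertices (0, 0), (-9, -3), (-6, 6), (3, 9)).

Compute the Jacobian determinant of (x, y) with respect to (u, v):

    ∂(x,y)/∂(u,v) = | -3  1 | = (-3)(3) - (1)(-1) = -8.
                   | -1  3 |

Its absolute value is |J| = 8 (the area scaling factor).

Substituting x = -3u + v, y = -u + 3v into the integrand,

    21x - 21y → -42u - 42v,

so the integral becomes

    ∬_R (-42u - 42v) · |J| du dv = ∫_0^3 ∫_0^3 (-336u - 336v) dv du.

Inner (v): -1008u - 1512.
Outer (u): -9072.

Therefore ∬_D (21x - 21y) dx dy = -9072.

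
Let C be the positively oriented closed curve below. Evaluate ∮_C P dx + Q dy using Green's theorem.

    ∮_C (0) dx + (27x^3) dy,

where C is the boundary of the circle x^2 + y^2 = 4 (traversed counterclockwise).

Green's theorem converts the closed line integral into a double integral over the enclosed region D:

    ∮_C P dx + Q dy = ∬_D (∂Q/∂x - ∂P/∂y) dA.

Here P = 0, Q = 27x^3, so

    ∂Q/∂x = 81x^2,    ∂P/∂y = 0,
    ∂Q/∂x - ∂P/∂y = 81x^2.

D is the region x^2 + y^2 ≤ 4. Evaluating the double integral:

In polar coordinates (x = r cos θ, y = r sin θ, dA = r dr dθ) the integrand becomes 81r^2cos(θ)^2, so

    ∬_D (81x^2) dA = ∫_0^{2π} ∫_0^{2} (81r^2cos(θ)^2) · r dr dθ.

Inner (r from 0 to 2): 324cos(θ)^2.
Outer (θ from 0 to 2π): 324π.

Therefore ∮_C P dx + Q dy = 324π.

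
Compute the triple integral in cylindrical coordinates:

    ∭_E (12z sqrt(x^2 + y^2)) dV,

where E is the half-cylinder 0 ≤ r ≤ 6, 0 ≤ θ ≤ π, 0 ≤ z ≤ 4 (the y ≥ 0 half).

In cylindrical coordinates, x = r cos(θ), y = r sin(θ), z = z, and dV = r dr dθ dz.

The integrand becomes 12r z, so

    ∭_E (12z sqrt(x^2 + y^2)) dV = ∫_{0}^{π} ∫_{0}^{6} ∫_{0}^{4} (12r z) · r dz dr dθ.

Inner (z): 96r^2.
Middle (r from 0 to 6): 6912.
Outer (θ): 6912π.

Therefore the triple integral equals 6912π.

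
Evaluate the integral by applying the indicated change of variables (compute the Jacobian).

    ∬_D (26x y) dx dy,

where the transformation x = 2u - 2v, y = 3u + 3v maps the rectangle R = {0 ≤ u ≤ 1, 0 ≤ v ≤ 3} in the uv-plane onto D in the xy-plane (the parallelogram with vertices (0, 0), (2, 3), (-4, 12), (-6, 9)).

Compute the Jacobian determinant of (x, y) with respect to (u, v):

    ∂(x,y)/∂(u,v) = | 2  -2 | = (2)(3) - (-2)(3) = 12.
                   | 3  3 |

Its absolute value is |J| = 12 (the area scaling factor).

Substituting x = 2u - 2v, y = 3u + 3v into the integrand,

    26x y → 156u^2 - 156v^2,

so the integral becomes

    ∬_R (156u^2 - 156v^2) · |J| du dv = ∫_0^1 ∫_0^3 (1872u^2 - 1872v^2) dv du.

Inner (v): 5616u^2 - 16848.
Outer (u): -14976.

Therefore ∬_D (26x y) dx dy = -14976.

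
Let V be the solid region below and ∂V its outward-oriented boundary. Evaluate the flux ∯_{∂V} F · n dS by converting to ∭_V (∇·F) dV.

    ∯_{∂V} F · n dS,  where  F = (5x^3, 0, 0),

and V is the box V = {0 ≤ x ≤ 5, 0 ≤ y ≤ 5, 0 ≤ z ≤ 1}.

By the divergence theorem,

    ∯_{∂V} F · n dS = ∭_V (∇ · F) dV.

Compute the divergence:
    ∇ · F = ∂F_x/∂x + ∂F_y/∂y + ∂F_z/∂z = 15x^2 + 0 + 0 = 15x^2.

V is a rectangular box, so dV = dx dy dz with 0 ≤ x ≤ 5, 0 ≤ y ≤ 5, 0 ≤ z ≤ 1.

Integrate (15x^2) over V as an iterated integral:

    ∭_V (∇·F) dV = ∫_0^{5} ∫_0^{5} ∫_0^{1} (15x^2) dz dy dx.

Inner (z from 0 to 1): 15x^2.
Middle (y from 0 to 5): 75x^2.
Outer (x from 0 to 5): 3125.

Therefore ∯_{∂V} F · n dS = 3125.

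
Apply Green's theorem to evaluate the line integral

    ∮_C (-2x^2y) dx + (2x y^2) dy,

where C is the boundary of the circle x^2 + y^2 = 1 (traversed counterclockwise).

Green's theorem converts the closed line integral into a double integral over the enclosed region D:

    ∮_C P dx + Q dy = ∬_D (∂Q/∂x - ∂P/∂y) dA.

Here P = -2x^2y, Q = 2x y^2, so

    ∂Q/∂x = 2y^2,    ∂P/∂y = -2x^2,
    ∂Q/∂x - ∂P/∂y = 2x^2 + 2y^2.

D is the region x^2 + y^2 ≤ 1. Evaluating the double integral:

In polar coordinates (x = r cos θ, y = r sin θ, dA = r dr dθ) the integrand becomes 2r^2, so

    ∬_D (2x^2 + 2y^2) dA = ∫_0^{2π} ∫_0^{1} (2r^2) · r dr dθ.

Inner (r from 0 to 1): 1/2.
Outer (θ from 0 to 2π): π.

Therefore ∮_C P dx + Q dy = π.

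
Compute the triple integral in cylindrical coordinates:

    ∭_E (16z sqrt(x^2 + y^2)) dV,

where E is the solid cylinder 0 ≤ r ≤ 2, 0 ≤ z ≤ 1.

In cylindrical coordinates, x = r cos(θ), y = r sin(θ), z = z, and dV = r dr dθ dz.

The integrand becomes 16r z, so

    ∭_E (16z sqrt(x^2 + y^2)) dV = ∫_{0}^{2π} ∫_{0}^{2} ∫_{0}^{1} (16r z) · r dz dr dθ.

Inner (z): 8r^2.
Middle (r from 0 to 2): 64/3.
Outer (θ): 128π/3.

Therefore the triple integral equals 128π/3.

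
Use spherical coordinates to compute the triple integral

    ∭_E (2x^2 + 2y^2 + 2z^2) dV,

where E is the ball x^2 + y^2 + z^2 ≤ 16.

In spherical coordinates, x = ρ sin(φ) cos(θ), y = ρ sin(φ) sin(θ), z = ρ cos(φ), and dV = ρ^2 sin(φ) dρ dφ dθ.

The integrand becomes 2ρ^2, so

    ∭_E (2x^2 + 2y^2 + 2z^2) dV = ∫_{0}^{2π} ∫_{0}^{π} ∫_{0}^{4} (2ρ^2) · ρ^2 sin(φ) dρ dφ dθ.

Inner (ρ): 2048sin(φ)/5.
Middle (φ): 4096/5.
Outer (θ): 8192π/5.

Therefore the triple integral equals 8192π/5.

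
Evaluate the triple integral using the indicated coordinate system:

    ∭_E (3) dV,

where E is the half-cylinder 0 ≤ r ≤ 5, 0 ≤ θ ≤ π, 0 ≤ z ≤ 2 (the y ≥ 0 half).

In cylindrical coordinates, x = r cos(θ), y = r sin(θ), z = z, and dV = r dr dθ dz.

The integrand becomes 3, so

    ∭_E (3) dV = ∫_{0}^{π} ∫_{0}^{5} ∫_{0}^{2} (3) · r dz dr dθ.

Inner (z): 6r.
Middle (r from 0 to 5): 75.
Outer (θ): 75π.

Therefore the triple integral equals 75π.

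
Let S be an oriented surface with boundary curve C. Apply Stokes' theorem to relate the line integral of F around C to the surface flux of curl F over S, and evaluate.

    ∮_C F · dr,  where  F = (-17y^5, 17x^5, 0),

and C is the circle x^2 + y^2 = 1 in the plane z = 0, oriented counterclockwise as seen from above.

Let S be the flat disk x^2 + y^2 ≤ 1 in the plane z = 0, with upward unit normal n̂ = ẑ. By Stokes' theorem,

    ∮_C F · dr = ∬_S (∇ × F) · n̂ dS = ∬_D (curl F)_z dA,

where D is the disk x^2 + y^2 ≤ 1.

Compute the curl of F = (-17y^5, 17x^5, 0):
    (∇ × F)_x = ∂F_z/∂y - ∂F_y/∂z = 0,
    (∇ × F)_y = ∂F_x/∂z - ∂F_z/∂x = 0,
    (∇ × F)_z = ∂F_y/∂x - ∂F_x/∂y = 85x^4 + 85y^4.

On z = 0, (curl F)_z = 85x^4 + 85y^4.

Convert to polar (x = r cos θ, y = r sin θ, dA = r dr dθ); the integrand becomes 85r^4(sin(θ)^4 + cos(θ)^4), so

    ∬_D (curl F)_z dA = ∫_0^{2π} ∫_0^{1} (85r^4(sin(θ)^4 + cos(θ)^4)) · r dr dθ.

Inner (r from 0 to 1): 85sin(θ)^4/6 + 85cos(θ)^4/6.
Outer (θ from 0 to 2π): 85π/4.

Therefore ∮_C F · dr = 85π/4.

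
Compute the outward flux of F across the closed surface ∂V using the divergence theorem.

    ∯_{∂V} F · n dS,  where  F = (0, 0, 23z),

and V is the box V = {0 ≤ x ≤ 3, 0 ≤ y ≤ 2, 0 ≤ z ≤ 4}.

By the divergence theorem,

    ∯_{∂V} F · n dS = ∭_V (∇ · F) dV.

Compute the divergence:
    ∇ · F = ∂F_x/∂x + ∂F_y/∂y + ∂F_z/∂z = 0 + 0 + 23 = 23.

V is a rectangular box, so dV = dx dy dz with 0 ≤ x ≤ 3, 0 ≤ y ≤ 2, 0 ≤ z ≤ 4.

Integrate (23) over V as an iterated integral:

    ∭_V (∇·F) dV = ∫_0^{3} ∫_0^{2} ∫_0^{4} (23) dz dy dx.

Inner (z from 0 to 4): 92.
Middle (y from 0 to 2): 184.
Outer (x from 0 to 3): 552.

Therefore ∯_{∂V} F · n dS = 552.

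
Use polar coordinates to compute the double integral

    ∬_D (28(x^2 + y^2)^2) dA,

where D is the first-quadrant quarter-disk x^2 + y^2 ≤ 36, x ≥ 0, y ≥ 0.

The region D is 0 ≤ r ≤ 6, 0 ≤ θ ≤ π/2 in polar coordinates, where x = r cos(θ), y = r sin(θ), and dA = r dr dθ.

Under the substitution, the integrand becomes 28r^4, so

    ∬_D (28(x^2 + y^2)^2) dA = ∫_{0}^{π/2} ∫_{0}^{6} (28r^4) · r dr dθ.

Inner integral (in r): ∫_{0}^{6} (28r^4) · r dr = 217728.

Outer integral (in θ): ∫_{0}^{π/2} (217728) dθ = 108864π.

Therefore ∬_D (28(x^2 + y^2)^2) dA = 108864π.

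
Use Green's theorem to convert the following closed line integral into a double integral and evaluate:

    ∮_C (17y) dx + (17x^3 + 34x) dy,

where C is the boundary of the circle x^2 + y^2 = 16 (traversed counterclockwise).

Green's theorem converts the closed line integral into a double integral over the enclosed region D:

    ∮_C P dx + Q dy = ∬_D (∂Q/∂x - ∂P/∂y) dA.

Here P = 17y, Q = 17x^3 + 34x, so

    ∂Q/∂x = 51x^2 + 34,    ∂P/∂y = 17,
    ∂Q/∂x - ∂P/∂y = 51x^2 + 17.

D is the region x^2 + y^2 ≤ 16. Evaluating the double integral:

In polar coordinates (x = r cos θ, y = r sin θ, dA = r dr dθ) the integrand becomes 51r^2cos(θ)^2 + 17, so

    ∬_D (51x^2 + 17) dA = ∫_0^{2π} ∫_0^{4} (51r^2cos(θ)^2 + 17) · r dr dθ.

Inner (r from 0 to 4): 3264cos(θ)^2 + 136.
Outer (θ from 0 to 2π): 3536π.

Therefore ∮_C P dx + Q dy = 3536π.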